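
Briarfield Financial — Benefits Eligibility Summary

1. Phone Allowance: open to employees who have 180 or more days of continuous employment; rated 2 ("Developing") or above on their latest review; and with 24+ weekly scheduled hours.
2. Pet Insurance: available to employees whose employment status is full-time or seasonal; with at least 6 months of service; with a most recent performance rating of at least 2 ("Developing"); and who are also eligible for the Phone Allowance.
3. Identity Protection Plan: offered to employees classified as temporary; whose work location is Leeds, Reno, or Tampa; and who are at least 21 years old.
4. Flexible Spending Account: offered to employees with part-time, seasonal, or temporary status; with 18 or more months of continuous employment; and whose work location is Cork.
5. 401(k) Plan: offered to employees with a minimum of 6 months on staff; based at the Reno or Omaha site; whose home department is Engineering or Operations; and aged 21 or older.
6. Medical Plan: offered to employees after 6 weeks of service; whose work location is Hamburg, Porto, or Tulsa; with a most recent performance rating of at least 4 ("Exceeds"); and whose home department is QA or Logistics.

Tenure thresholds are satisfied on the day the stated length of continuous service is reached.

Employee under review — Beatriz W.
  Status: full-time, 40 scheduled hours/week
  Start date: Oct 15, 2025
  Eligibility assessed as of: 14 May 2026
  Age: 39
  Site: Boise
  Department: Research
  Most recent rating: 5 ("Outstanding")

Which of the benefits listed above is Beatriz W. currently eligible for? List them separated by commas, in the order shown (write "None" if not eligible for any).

Phone Allowance, Pet Insurance

Service from Oct 15, 2025 to 14 May 2026: 211 days.
Phone Allowance — service 211 days ≥ 180 days ✓; rating 5 ≥ 2 ✓; 40 hrs/wk ≥ 24 ✓ → eligible.
Pet Insurance — status full-time ✓; service 211 days ≥ 6 months (≈180 days) ✓; rating 5 ≥ 2 ✓; eligible for Phone Allowance ✓ → eligible.
Identity Protection Plan — status full-time ✗ (requires temporary) → not eligible.
Flexible Spending Account — status full-time ✗ (requires part-time, seasonal, or temporary) → not eligible.
401(k) Plan — service 211 days ≥ 6 months (≈180 days) ✓; site Boise ✗ (not Reno or Omaha) → not eligible.
Medical Plan — service 211 days ≥ 6 weeks (≈42 days) ✓; site Boise ✗ (not Hamburg, Porto, or Tulsa) → not eligible.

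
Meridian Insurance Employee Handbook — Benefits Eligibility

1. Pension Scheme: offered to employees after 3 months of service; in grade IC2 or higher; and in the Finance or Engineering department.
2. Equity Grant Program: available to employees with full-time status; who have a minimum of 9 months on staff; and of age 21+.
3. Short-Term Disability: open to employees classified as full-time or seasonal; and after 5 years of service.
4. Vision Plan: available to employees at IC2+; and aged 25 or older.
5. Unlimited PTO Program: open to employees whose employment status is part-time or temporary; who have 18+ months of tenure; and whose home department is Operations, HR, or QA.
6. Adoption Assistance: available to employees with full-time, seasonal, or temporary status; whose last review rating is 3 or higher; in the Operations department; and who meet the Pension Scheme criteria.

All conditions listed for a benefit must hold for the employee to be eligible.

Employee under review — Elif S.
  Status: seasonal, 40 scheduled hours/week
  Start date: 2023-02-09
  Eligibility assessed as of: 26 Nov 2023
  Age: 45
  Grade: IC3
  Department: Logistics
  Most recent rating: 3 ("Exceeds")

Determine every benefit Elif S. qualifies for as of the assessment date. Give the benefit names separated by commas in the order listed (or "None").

Service from 2023-02-09 to 26 Nov 2023: 290 days.
Pension Scheme — service 290 days ≥ 3 months (≈90 days) ✓; grade IC3 ≥ IC2 ✓; dept Logistics ✗ → not eligible.
Equity Grant Program — status seasonal ✗ (requires full-time) → not eligible.
Short-Term Disability — status seasonal ✓; service 290 days < 5 years (≈1825 days) ✗ → not eligible.
Vision Plan — grade IC3 ≥ IC2 ✓; age 45 ≥ 25 ✓ → eligible.
Unlimited PTO Program — status seasonal ✗ (requires part-time or temporary) → not eligible.
Adoption Assistance — status seasonal ✓; rating 3 ≥ 3 ✓; dept Logistics ✗ → not eligible.

Vision Plan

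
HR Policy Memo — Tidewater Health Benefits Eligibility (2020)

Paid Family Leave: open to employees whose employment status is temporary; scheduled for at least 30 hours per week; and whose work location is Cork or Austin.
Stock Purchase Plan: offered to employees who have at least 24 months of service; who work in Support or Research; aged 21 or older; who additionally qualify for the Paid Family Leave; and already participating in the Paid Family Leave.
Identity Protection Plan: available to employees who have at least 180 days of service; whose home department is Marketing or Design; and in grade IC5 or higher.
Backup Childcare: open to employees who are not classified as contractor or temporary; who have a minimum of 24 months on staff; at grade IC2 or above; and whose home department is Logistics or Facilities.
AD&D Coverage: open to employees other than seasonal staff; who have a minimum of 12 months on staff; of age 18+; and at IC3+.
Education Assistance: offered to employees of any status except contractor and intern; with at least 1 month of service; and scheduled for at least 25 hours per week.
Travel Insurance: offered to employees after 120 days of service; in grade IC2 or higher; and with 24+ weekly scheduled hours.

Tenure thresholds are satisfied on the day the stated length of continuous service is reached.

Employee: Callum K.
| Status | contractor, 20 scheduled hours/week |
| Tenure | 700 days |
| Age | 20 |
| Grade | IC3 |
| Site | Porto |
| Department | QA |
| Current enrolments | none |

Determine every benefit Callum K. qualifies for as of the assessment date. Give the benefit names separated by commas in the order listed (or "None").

Paid Family Leave — status contractor ✗ (requires temporary) → not eligible.
Stock Purchase Plan — service 700 days < 24 months (≈720 days) ✗ → not eligible.
Identity Protection Plan — service 700 days ≥ 180 days ✓; dept QA ✗ → not eligible.
Backup Childcare — status contractor ✗ (excluded) → not eligible.
AD&D Coverage — status contractor ✓ (not excluded); service 700 days ≥ 12 months (≈360 days) ✓; age 20 ≥ 18 ✓; grade IC3 ≥ IC3 ✓ → eligible.
Education Assistance — status contractor ✗ (excluded) → not eligible.
Travel Insurance — service 700 days ≥ 120 days ✓; grade IC3 ≥ IC2 ✓; 20 hrs/wk < 24 ✗ → not eligible.

AD&D Coverage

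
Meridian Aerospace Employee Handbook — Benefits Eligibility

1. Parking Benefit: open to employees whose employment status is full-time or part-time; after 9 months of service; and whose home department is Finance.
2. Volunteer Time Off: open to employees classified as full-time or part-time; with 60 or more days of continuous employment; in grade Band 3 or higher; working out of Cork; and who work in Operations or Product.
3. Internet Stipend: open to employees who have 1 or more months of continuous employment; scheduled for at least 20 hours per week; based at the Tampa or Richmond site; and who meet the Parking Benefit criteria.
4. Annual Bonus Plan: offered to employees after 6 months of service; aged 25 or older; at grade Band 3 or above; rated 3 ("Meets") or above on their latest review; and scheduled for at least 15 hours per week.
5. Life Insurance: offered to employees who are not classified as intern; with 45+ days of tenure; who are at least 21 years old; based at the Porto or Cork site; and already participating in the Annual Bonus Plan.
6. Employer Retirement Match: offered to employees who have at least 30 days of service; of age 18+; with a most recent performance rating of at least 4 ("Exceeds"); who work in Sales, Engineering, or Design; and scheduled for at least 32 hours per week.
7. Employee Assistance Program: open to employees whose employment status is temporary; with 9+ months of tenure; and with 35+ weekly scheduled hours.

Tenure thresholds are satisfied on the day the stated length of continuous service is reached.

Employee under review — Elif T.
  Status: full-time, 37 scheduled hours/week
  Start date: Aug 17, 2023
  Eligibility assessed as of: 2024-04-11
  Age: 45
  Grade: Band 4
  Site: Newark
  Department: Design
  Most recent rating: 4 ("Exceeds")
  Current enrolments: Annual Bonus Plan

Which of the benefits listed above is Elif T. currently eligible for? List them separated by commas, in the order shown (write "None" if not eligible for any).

Service from Aug 17, 2023 to 2024-04-11: 238 days.
Parking Benefit — status full-time ✓; service 238 days < 9 months (≈270 days) ✗ → not eligible.
Volunteer Time Off — status full-time ✓; service 238 days ≥ 60 days ✓; grade Band 4 ≥ Band 3 ✓; site Newark ✗ (not Cork) → not eligible.
Internet Stipend — service 238 days ≥ 1 month (≈30 days) ✓; 37 hrs/wk ≥ 20 ✓; site Newark ✗ (not Tampa or Richmond) → not eligible.
Annual Bonus Plan — service 238 days ≥ 6 months (≈180 days) ✓; age 45 ≥ 25 ✓; grade Band 4 ≥ Band 3 ✓; rating 4 ≥ 3 ✓; 37 hrs/wk ≥ 15 ✓ → eligible.
Life Insurance — status full-time ✓ (not excluded); service 238 days ≥ 45 days ✓; age 45 ≥ 21 ✓; site Newark ✗ (not Porto or Cork) → not eligible.
Employer Retirement Match — service 238 days ≥ 30 days ✓; age 45 ≥ 18 ✓; rating 4 ≥ 4 ✓; dept Design ✓; 37 hrs/wk ≥ 32 ✓ → eligible.
Employee Assistance Program — status full-time ✗ (requires temporary) → not eligible.

Annual Bonus Plan, Employer Retirement Match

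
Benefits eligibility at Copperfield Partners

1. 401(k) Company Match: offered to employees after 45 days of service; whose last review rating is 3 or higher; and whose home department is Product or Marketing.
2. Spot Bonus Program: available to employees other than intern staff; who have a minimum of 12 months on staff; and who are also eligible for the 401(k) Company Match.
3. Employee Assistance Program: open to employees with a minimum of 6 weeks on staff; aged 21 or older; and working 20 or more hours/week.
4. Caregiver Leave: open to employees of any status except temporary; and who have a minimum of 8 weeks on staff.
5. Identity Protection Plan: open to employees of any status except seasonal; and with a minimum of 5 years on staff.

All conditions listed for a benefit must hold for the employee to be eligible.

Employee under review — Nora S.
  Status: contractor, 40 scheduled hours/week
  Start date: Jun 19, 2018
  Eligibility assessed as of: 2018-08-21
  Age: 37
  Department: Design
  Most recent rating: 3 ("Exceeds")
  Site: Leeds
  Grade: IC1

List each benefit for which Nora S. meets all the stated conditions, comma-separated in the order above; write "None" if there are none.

Service from Jun 19, 2018 to 2018-08-21: 63 days.
401(k) Company Match — service 63 days ≥ 45 days ✓; rating 3 ≥ 3 ✓; dept Design ✗ → not eligible.
Spot Bonus Program — status contractor ✓ (not excluded); service 63 days < 12 months (≈360 days) ✗ → not eligible.
Employee Assistance Program — service 63 days ≥ 6 weeks (≈42 days) ✓; age 37 ≥ 21 ✓; 40 hrs/wk ≥ 20 ✓ → eligible.
Caregiver Leave — status contractor ✓ (not excluded); service 63 days ≥ 8 weeks (≈56 days) ✓ → eligible.
Identity Protection Plan — status contractor ✓ (not excluded); service 63 days < 5 years (≈1825 days) ✗ → not eligible.

Employee Assistance Program, Caregiver Leave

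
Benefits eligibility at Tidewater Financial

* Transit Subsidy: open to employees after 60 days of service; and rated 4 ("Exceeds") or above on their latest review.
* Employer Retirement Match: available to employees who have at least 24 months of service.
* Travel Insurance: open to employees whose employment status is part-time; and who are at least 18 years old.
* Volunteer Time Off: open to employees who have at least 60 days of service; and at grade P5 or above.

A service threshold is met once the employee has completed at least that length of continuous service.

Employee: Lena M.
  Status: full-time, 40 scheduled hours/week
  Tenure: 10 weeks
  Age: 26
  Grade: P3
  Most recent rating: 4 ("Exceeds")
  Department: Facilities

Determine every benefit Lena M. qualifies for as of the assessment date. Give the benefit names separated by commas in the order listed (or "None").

Transit Subsidy

Transit Subsidy — service 10 weeks ≥ 60 days ✓; rating 4 ≥ 4 ✓ → eligible.
Employer Retirement Match — service 10 weeks < 24 months (≈720 days) ✗ → not eligible.
Travel Insurance — status full-time ✗ (requires part-time) → not eligible.
Volunteer Time Off — service 10 weeks ≥ 60 days ✓; grade P3 < P5 ✗ → not eligible.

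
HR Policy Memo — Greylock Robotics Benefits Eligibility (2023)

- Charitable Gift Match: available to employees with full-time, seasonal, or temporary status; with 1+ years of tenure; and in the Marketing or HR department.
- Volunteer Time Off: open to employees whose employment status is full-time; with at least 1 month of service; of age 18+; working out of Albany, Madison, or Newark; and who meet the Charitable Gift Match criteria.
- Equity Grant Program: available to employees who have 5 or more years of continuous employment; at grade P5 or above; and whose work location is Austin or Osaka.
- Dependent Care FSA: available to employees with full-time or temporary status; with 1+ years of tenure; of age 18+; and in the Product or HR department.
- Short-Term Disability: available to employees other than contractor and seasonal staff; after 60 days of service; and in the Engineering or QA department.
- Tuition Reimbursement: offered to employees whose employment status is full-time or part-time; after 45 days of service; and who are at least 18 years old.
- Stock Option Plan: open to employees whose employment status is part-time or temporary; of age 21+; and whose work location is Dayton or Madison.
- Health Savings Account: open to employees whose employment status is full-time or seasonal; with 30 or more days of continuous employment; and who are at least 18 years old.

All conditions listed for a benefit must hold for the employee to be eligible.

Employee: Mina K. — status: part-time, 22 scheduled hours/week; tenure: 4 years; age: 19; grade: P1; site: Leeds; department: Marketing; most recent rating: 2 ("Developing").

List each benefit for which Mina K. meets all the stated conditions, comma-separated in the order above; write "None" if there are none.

Charitable Gift Match — status part-time ✗ (requires full-time, seasonal, or temporary) → not eligible.
Volunteer Time Off — status part-time ✗ (requires full-time) → not eligible.
Equity Grant Program — service 4 years < 5 years ✗ → not eligible.
Dependent Care FSA — status part-time ✗ (requires full-time or temporary) → not eligible.
Short-Term Disability — status part-time ✓ (not excluded); service 4 years ≥ 60 days ✓; dept Marketing ✗ → not eligible.
Tuition Reimbursement — status part-time ✓; service 4 years ≥ 45 days ✓; age 19 ≥ 18 ✓ → eligible.
Stock Option Plan — status part-time ✓; age 19 < 21 ✗ → not eligible.
Health Savings Account — status part-time ✗ (requires full-time or seasonal) → not eligible.

Tuition Reimbursement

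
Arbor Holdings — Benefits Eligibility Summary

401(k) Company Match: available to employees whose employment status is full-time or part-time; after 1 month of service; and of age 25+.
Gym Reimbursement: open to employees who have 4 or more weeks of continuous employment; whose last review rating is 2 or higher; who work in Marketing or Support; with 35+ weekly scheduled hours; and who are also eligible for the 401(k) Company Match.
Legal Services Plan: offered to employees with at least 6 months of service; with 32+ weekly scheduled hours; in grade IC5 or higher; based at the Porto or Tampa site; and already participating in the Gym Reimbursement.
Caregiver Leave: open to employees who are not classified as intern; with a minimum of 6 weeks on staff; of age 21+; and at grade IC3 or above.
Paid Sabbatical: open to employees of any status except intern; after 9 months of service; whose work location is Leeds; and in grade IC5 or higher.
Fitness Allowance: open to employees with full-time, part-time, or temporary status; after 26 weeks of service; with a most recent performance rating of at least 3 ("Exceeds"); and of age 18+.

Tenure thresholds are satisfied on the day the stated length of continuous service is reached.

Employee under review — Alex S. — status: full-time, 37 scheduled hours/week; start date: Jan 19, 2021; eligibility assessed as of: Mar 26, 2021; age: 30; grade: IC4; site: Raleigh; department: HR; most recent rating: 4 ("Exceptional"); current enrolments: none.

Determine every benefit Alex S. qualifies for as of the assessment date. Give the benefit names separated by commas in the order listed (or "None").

401(k) Company Match, Caregiver Leave

Service from Jan 19, 2021 to Mar 26, 2021: 66 days.
401(k) Company Match — status full-time ✓; service 66 days ≥ 1 month (≈30 days) ✓; age 30 ≥ 25 ✓ → eligible.
Gym Reimbursement — service 66 days ≥ 4 weeks (≈28 days) ✓; rating 4 ≥ 2 ✓; dept HR ✗ → not eligible.
Legal Services Plan — service 66 days < 6 months (≈180 days) ✗ → not eligible.
Caregiver Leave — status full-time ✓ (not excluded); service 66 days ≥ 6 weeks (≈42 days) ✓; age 30 ≥ 21 ✓; grade IC4 ≥ IC3 ✓ → eligible.
Paid Sabbatical — status full-time ✓ (not excluded); service 66 days < 9 months (≈270 days) ✗ → not eligible.
Fitness Allowance — status full-time ✓; service 66 days < 26 weeks (≈182 days) ✗ → not eligible.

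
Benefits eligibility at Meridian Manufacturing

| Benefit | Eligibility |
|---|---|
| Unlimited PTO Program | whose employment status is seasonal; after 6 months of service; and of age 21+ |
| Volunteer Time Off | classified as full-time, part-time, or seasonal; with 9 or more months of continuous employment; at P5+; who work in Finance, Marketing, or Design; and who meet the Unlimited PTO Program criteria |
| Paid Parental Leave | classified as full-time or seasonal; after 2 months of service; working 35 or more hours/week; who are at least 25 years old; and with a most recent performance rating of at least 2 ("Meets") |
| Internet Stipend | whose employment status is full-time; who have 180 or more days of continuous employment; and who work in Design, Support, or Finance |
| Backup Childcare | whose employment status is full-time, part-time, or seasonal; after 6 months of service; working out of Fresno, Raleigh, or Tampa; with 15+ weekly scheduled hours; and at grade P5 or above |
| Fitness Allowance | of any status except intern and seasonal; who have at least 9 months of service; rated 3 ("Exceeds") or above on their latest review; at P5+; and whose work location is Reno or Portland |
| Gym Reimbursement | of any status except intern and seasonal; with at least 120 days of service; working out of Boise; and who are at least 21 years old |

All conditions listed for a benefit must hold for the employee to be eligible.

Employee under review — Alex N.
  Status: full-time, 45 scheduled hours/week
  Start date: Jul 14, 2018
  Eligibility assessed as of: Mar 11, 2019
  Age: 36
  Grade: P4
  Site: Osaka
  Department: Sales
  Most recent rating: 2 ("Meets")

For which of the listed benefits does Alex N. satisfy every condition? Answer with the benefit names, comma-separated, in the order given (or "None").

Paid Parental Leave

Service from Jul 14, 2018 to Mar 11, 2019: 240 days.
Unlimited PTO Program — status full-time ✗ (requires seasonal) → not eligible.
Volunteer Time Off — status full-time ✓; service 240 days < 9 months (≈270 days) ✗ → not eligible.
Paid Parental Leave — status full-time ✓; service 240 days ≥ 2 months (≈60 days) ✓; 45 hrs/wk ≥ 35 ✓; age 36 ≥ 25 ✓; rating 2 ≥ 2 ✓ → eligible.
Internet Stipend — status full-time ✓; service 240 days ≥ 180 days ✓; dept Sales ✗ → not eligible.
Backup Childcare — status full-time ✓; service 240 days ≥ 6 months (≈180 days) ✓; site Osaka ✗ (not Fresno, Raleigh, or Tampa) → not eligible.
Fitness Allowance — status full-time ✓ (not excluded); service 240 days < 9 months (≈270 days) ✗ → not eligible.
Gym Reimbursement — status full-time ✓ (not excluded); service 240 days ≥ 120 days ✓; site Osaka ✗ (not Boise) → not eligible.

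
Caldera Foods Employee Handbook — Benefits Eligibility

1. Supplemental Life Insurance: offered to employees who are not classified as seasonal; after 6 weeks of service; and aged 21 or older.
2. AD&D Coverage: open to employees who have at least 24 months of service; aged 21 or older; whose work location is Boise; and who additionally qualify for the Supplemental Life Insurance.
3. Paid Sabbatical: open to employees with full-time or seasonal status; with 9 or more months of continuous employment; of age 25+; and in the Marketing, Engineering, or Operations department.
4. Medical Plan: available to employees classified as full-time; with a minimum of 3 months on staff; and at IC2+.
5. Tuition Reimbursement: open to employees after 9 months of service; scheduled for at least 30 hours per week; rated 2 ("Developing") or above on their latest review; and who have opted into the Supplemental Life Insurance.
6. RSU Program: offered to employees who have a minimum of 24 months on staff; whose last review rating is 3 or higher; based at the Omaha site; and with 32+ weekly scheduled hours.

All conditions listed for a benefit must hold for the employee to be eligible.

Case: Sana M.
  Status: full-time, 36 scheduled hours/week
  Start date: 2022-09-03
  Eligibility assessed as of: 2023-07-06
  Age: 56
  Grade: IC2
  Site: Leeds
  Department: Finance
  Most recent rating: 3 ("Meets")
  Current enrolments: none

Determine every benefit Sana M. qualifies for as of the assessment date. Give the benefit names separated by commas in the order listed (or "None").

Service from 2022-09-03 to 2023-07-06: 306 days.
Supplemental Life Insurance — status full-time ✓ (not excluded); service 306 days ≥ 6 weeks (≈42 days) ✓; age 56 ≥ 21 ✓ → eligible.
AD&D Coverage — service 306 days < 24 months (≈720 days) ✗ → not eligible.
Paid Sabbatical — status full-time ✓; service 306 days ≥ 9 months (≈270 days) ✓; age 56 ≥ 25 ✓; dept Finance ✗ → not eligible.
Medical Plan — status full-time ✓; service 306 days ≥ 3 months (≈90 days) ✓; grade IC2 ≥ IC2 ✓ → eligible.
Tuition Reimbursement — service 306 days ≥ 9 months (≈270 days) ✓; 36 hrs/wk ≥ 30 ✓; rating 3 ≥ 2 ✓; not enrolled in Supplemental Life Insurance ✗ → not eligible.
RSU Program — service 306 days < 24 months (≈720 days) ✗ → not eligible.

Supplemental Life Insurance, Medical Plan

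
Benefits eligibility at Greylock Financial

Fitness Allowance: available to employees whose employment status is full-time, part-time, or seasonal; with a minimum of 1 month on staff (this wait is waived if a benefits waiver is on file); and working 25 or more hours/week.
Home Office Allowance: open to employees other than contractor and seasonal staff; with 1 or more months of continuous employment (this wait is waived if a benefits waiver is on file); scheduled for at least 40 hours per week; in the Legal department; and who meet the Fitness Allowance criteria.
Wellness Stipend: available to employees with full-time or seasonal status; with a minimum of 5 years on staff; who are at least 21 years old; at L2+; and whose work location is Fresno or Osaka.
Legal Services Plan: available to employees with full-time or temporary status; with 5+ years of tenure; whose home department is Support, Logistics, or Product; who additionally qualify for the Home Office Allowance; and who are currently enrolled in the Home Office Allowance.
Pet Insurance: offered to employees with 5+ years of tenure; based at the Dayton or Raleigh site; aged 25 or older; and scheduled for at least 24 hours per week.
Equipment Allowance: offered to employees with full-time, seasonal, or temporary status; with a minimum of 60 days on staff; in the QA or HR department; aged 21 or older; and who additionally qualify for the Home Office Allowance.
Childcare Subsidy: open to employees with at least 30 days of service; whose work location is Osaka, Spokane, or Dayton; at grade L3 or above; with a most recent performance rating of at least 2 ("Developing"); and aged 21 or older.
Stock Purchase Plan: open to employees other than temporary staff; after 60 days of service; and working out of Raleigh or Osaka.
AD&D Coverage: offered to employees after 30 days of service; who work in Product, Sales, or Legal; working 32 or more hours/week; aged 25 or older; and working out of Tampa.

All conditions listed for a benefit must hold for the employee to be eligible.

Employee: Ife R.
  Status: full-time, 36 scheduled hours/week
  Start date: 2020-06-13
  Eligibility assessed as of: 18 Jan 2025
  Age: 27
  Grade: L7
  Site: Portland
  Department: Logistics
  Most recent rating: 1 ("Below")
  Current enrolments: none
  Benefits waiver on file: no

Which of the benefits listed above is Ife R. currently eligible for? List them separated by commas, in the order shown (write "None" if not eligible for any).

Service from 2020-06-13 to 18 Jan 2025: 1680 days.
Fitness Allowance — status full-time ✓; no waiver, service 1680 days ≥ 1 month (≈30 days) ✓; 36 hrs/wk ≥ 25 ✓ → eligible.
Home Office Allowance — status full-time ✓ (not excluded); no waiver, service 1680 days ≥ 1 month (≈30 days) ✓; 36 hrs/wk < 40 ✗ → not eligible.
Wellness Stipend — status full-time ✓; service 1680 days < 5 years (≈1825 days) ✗ → not eligible.
Legal Services Plan — status full-time ✓; service 1680 days < 5 years (≈1825 days) ✗ → not eligible.
Pet Insurance — service 1680 days < 5 years (≈1825 days) ✗ → not eligible.
Equipment Allowance — status full-time ✓; service 1680 days ≥ 60 days ✓; dept Logistics ✗ → not eligible.
Childcare Subsidy — service 1680 days ≥ 30 days ✓; site Portland ✗ (not Osaka, Spokane, or Dayton) → not eligible.
Stock Purchase Plan — status full-time ✓ (not excluded); service 1680 days ≥ 60 days ✓; site Portland ✗ (not Raleigh or Osaka) → not eligible.
AD&D Coverage — service 1680 days ≥ 30 days ✓; dept Logistics ✗ → not eligible.

Fitness Allowance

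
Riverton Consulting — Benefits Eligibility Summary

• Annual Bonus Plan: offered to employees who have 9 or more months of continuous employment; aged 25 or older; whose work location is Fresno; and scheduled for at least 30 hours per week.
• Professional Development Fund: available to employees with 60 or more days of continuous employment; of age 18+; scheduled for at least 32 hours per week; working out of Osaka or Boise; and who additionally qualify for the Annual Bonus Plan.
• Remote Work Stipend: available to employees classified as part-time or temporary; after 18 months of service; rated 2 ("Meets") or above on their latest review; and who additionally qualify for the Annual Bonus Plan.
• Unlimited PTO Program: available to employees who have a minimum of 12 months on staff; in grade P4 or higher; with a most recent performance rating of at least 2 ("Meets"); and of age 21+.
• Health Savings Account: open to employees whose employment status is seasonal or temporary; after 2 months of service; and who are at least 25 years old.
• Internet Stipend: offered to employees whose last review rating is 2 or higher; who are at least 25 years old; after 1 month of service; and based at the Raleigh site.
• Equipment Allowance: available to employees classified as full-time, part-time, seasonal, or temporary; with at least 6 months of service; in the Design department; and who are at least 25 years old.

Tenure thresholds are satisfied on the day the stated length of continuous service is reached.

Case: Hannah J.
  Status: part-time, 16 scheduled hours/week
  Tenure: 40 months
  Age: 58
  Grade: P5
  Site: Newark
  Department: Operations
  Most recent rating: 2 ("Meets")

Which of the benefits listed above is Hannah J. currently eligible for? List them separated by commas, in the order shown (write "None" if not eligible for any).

Annual Bonus Plan — service 40 months ≥ 9 months ✓; age 58 ≥ 25 ✓; site Newark ✗ (not Fresno) → not eligible.
Professional Development Fund — service 40 months ≥ 60 days ✓; age 58 ≥ 18 ✓; 16 hrs/wk < 32 ✗ → not eligible.
Remote Work Stipend — status part-time ✓; service 40 months ≥ 18 months ✓; rating 2 ≥ 2 ✓; not eligible for Annual Bonus Plan ✗ → not eligible.
Unlimited PTO Program — service 40 months ≥ 12 months ✓; grade P5 ≥ P4 ✓; rating 2 ≥ 2 ✓; age 58 ≥ 21 ✓ → eligible.
Health Savings Account — status part-time ✗ (requires seasonal or temporary) → not eligible.
Internet Stipend — rating 2 ≥ 2 ✓; age 58 ≥ 25 ✓; service 40 months ≥ 1 month ✓; site Newark ✗ (not Raleigh) → not eligible.
Equipment Allowance — status part-time ✓; service 40 months ≥ 6 months ✓; dept Operations ✗ → not eligible.

Unlimited PTO Program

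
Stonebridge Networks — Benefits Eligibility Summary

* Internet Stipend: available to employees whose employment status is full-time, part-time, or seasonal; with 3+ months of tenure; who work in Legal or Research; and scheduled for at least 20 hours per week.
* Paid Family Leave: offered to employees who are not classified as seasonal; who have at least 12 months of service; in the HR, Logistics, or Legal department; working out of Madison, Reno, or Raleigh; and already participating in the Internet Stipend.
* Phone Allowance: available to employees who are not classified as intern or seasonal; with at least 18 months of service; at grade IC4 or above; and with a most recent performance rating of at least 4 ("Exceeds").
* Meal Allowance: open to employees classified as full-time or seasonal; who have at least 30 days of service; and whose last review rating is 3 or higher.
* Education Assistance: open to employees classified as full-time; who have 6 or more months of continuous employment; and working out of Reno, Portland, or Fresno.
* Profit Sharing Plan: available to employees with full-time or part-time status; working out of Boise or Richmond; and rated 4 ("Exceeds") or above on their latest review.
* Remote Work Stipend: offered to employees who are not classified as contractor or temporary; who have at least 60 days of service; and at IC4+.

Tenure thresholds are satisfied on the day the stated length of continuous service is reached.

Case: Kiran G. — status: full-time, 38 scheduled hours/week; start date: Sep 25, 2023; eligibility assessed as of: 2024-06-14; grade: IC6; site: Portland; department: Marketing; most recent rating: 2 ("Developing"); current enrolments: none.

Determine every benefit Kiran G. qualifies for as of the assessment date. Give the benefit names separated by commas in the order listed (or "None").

Education Assistance, Remote Work Stipend

Service from Sep 25, 2023 to 2024-06-14: 263 days.
Internet Stipend — status full-time ✓; service 263 days ≥ 3 months (≈90 days) ✓; dept Marketing ✗ → not eligible.
Paid Family Leave — status full-time ✓ (not excluded); service 263 days < 12 months (≈360 days) ✗ → not eligible.
Phone Allowance — status full-time ✓ (not excluded); service 263 days < 18 months (≈540 days) ✗ → not eligible.
Meal Allowance — status full-time ✓; service 263 days ≥ 30 days ✓; rating 2 < 3 ✗ → not eligible.
Education Assistance — status full-time ✓; service 263 days ≥ 6 months (≈180 days) ✓; site Portland ✓ → eligible.
Profit Sharing Plan — status full-time ✓; site Portland ✗ (not Boise or Richmond) → not eligible.
Remote Work Stipend — status full-time ✓ (not excluded); service 263 days ≥ 60 days ✓; grade IC6 ≥ IC4 ✓ → eligible.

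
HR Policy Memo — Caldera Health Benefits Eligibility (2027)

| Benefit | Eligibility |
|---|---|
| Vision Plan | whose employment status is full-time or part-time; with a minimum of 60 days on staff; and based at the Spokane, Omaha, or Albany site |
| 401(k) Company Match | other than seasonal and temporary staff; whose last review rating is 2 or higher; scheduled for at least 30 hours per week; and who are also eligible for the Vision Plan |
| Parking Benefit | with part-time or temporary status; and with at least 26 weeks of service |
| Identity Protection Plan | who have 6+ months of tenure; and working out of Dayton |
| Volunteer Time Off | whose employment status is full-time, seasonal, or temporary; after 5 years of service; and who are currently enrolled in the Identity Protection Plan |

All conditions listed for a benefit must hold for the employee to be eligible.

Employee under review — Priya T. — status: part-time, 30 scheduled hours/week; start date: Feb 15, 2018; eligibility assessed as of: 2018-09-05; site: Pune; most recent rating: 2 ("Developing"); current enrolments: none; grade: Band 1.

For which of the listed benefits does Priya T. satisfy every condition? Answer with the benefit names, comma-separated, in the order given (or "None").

Parking Benefit

Service from Feb 15, 2018 to 2018-09-05: 202 days.
Vision Plan — status part-time ✓; service 202 days ≥ 60 days ✓; site Pune ✗ (not Spokane, Omaha, or Albany) → not eligible.
401(k) Company Match — status part-time ✓ (not excluded); rating 2 ≥ 2 ✓; 30 hrs/wk ≥ 30 ✓; not eligible for Vision Plan ✗ → not eligible.
Parking Benefit — status part-time ✓; service 202 days ≥ 26 weeks (≈182 days) ✓ → eligible.
Identity Protection Plan — service 202 days ≥ 6 months (≈180 days) ✓; site Pune ✗ (not Dayton) → not eligible.
Volunteer Time Off — status part-time ✗ (requires full-time, seasonal, or temporary) → not eligible.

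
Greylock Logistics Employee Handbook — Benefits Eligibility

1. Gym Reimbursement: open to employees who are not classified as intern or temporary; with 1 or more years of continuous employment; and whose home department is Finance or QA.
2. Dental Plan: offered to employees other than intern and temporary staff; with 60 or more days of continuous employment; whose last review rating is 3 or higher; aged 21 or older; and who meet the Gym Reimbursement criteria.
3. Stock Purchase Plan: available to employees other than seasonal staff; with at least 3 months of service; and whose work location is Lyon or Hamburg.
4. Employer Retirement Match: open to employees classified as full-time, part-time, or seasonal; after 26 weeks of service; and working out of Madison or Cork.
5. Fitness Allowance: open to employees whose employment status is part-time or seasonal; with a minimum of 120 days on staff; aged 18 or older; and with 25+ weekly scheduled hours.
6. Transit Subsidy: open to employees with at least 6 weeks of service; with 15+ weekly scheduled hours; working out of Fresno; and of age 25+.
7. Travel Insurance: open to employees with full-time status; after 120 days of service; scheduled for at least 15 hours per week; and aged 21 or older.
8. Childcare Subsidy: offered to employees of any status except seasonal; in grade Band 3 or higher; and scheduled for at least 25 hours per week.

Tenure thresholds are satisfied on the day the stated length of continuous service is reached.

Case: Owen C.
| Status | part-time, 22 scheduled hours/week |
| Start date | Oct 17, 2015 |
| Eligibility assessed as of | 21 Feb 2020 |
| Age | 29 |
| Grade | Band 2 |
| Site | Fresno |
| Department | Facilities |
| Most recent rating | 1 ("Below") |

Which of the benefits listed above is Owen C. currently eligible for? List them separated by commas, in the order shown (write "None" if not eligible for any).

Service from Oct 17, 2015 to 21 Feb 2020: 1588 days.
Gym Reimbursement — status part-time ✓ (not excluded); service 1588 days ≥ 1 year (≈365 days) ✓; dept Facilities ✗ → not eligible.
Dental Plan — status part-time ✓ (not excluded); service 1588 days ≥ 60 days ✓; rating 1 < 3 ✗ → not eligible.
Stock Purchase Plan — status part-time ✓ (not excluded); service 1588 days ≥ 3 months (≈90 days) ✓; site Fresno ✗ (not Lyon or Hamburg) → not eligible.
Employer Retirement Match — status part-time ✓; service 1588 days ≥ 26 weeks (≈182 days) ✓; site Fresno ✗ (not Madison or Cork) → not eligible.
Fitness Allowance — status part-time ✓; service 1588 days ≥ 120 days ✓; age 29 ≥ 18 ✓; 22 hrs/wk < 25 ✗ → not eligible.
Transit Subsidy — service 1588 days ≥ 6 weeks (≈42 days) ✓; 22 hrs/wk ≥ 15 ✓; site Fresno ✓; age 29 ≥ 25 ✓ → eligible.
Travel Insurance — status part-time ✗ (requires full-time) → not eligible.
Childcare Subsidy — status part-time ✓ (not excluded); grade Band 2 < Band 3 ✗ → not eligible.

Transit Subsidy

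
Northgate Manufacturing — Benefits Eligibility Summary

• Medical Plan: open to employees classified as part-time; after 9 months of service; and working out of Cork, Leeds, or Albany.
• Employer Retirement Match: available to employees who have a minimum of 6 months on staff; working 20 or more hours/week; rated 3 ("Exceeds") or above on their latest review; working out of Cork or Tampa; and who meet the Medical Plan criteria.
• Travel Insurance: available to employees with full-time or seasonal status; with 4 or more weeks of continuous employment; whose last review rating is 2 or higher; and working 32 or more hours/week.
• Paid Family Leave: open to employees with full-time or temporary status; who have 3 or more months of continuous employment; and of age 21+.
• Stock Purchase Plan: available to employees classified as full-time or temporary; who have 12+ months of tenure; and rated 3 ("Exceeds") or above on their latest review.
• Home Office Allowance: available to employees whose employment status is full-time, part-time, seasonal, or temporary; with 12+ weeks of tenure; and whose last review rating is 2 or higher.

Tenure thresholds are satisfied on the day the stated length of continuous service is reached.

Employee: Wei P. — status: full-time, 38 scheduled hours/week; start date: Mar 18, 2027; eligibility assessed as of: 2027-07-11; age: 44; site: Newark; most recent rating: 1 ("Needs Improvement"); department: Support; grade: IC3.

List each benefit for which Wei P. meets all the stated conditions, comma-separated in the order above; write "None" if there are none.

Service from Mar 18, 2027 to 2027-07-11: 115 days.
Medical Plan — status full-time ✗ (requires part-time) → not eligible.
Employer Retirement Match — service 115 days < 6 months (≈180 days) ✗ → not eligible.
Travel Insurance — status full-time ✓; service 115 days ≥ 4 weeks (≈28 days) ✓; rating 1 < 2 ✗ → not eligible.
Paid Family Leave — status full-time ✓; service 115 days ≥ 3 months (≈90 days) ✓; age 44 ≥ 21 ✓ → eligible.
Stock Purchase Plan — status full-time ✓; service 115 days < 12 months (≈360 days) ✗ → not eligible.
Home Office Allowance — status full-time ✓; service 115 days ≥ 12 weeks (≈84 days) ✓; rating 1 < 2 ✗ → not eligible.

Paid Family Leave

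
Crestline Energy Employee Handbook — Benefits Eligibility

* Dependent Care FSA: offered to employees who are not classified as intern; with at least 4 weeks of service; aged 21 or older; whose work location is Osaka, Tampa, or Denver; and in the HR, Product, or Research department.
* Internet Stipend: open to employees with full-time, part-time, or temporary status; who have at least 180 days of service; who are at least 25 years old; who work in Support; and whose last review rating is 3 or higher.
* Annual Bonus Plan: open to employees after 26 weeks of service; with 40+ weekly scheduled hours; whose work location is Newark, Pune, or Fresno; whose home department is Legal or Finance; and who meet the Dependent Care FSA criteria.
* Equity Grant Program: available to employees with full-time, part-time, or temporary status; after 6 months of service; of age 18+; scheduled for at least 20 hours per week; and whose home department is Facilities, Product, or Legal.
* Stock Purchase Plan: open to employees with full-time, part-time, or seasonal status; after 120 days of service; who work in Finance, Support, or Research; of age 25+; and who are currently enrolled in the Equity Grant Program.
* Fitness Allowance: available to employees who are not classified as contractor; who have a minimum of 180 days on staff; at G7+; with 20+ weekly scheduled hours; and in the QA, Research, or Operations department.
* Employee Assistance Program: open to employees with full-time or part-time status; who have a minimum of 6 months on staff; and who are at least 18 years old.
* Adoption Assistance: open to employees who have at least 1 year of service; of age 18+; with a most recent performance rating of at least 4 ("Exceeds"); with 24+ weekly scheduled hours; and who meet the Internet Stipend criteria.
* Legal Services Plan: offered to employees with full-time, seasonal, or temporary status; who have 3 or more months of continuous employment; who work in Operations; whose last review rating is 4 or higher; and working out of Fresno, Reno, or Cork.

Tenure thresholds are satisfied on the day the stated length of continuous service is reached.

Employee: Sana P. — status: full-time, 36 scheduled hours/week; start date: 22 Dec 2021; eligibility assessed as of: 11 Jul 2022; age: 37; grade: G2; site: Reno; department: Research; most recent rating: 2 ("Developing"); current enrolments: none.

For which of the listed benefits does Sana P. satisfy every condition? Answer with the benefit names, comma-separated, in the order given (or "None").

Employee Assistance Program

Service from 22 Dec 2021 to 11 Jul 2022: 201 days.
Dependent Care FSA — status full-time ✓ (not excluded); service 201 days ≥ 4 weeks (≈28 days) ✓; age 37 ≥ 21 ✓; site Reno ✗ (not Osaka, Tampa, or Denver) → not eligible.
Internet Stipend — status full-time ✓; service 201 days ≥ 180 days ✓; age 37 ≥ 25 ✓; dept Research ✗ → not eligible.
Annual Bonus Plan — service 201 days ≥ 26 weeks (≈182 days) ✓; 36 hrs/wk < 40 ✗ → not eligible.
Equity Grant Program — status full-time ✓; service 201 days ≥ 6 months (≈180 days) ✓; age 37 ≥ 18 ✓; 36 hrs/wk ≥ 20 ✓; dept Research ✗ → not eligible.
Stock Purchase Plan — status full-time ✓; service 201 days ≥ 120 days ✓; dept Research ✓; age 37 ≥ 25 ✓; not enrolled in Equity Grant Program ✗ → not eligible.
Fitness Allowance — status full-time ✓ (not excluded); service 201 days ≥ 180 days ✓; grade G2 < G7 ✗ → not eligible.
Employee Assistance Program — status full-time ✓; service 201 days ≥ 6 months (≈180 days) ✓; age 37 ≥ 18 ✓ → eligible.
Adoption Assistance — service 201 days < 1 year (≈365 days) ✗ → not eligible.
Legal Services Plan — status full-time ✓; service 201 days ≥ 3 months (≈90 days) ✓; dept Research ✗ → not eligible.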